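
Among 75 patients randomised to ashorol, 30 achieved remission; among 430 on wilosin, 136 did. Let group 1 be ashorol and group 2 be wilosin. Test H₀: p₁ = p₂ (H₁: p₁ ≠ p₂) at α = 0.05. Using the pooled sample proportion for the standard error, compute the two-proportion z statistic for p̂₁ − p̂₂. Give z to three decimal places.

p̂₁ = 30/75 ≈ 0.40000, p̂₂ = 136/430 ≈ 0.31628.
Pooled p̂ = (30+136)/(75+430) = 166/505 = 0.32871.
SE = √(0.220661 × 0.0156589) = 0.05878.
z = (0.40000 − 0.31628)/0.05878 = 0.08372/0.05878 = 1.424.
Two-sided p-value ≈ 2·Φ(−1.424) = 0.1544, so at α = 0.05 we fail to reject H₀.

z = 1.424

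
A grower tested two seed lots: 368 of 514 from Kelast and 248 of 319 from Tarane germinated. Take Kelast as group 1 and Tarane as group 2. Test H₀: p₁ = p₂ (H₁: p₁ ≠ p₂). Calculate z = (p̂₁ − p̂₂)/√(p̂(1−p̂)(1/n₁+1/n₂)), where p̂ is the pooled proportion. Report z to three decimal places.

p̂₁ = 368/514 = 0.71595, p̂₂ = 248/319 = 0.77743.
Pooled p̂ = (368+248)/(514+319) = 616/833 = 0.73950.
SE = √(p̂(1−p̂)(1/n₁+1/n₂)) = √(0.73950·0.26050·0.00508032) = √(0.000978682) = 0.03128.
z = (0.71595 − 0.77743)/0.03128 = -0.06148/0.03128 = -1.965.

z = -1.965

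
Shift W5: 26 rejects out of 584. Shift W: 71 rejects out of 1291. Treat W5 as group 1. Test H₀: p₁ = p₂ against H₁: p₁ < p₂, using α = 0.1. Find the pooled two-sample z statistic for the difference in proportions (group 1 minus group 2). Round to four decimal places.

z = -0.9484

p̂₁ = 26/584 ≈ 0.044521, p̂₂ = 71/1291 ≈ 0.054996.
Pooled p̂ = (26+71)/(584+1291) = 97/1875 = 0.051733.
SE = √(p̂(1−p̂)(1/n₁+1/n₂)) = √(0.051733·0.948267·0.00248692) = √(0.000122001) = 0.011045.
z = (0.044521 − 0.054996)/0.011045 = -0.010475/0.011045 = -0.9484.
p-value = P(Z < -0.948) ≈ 0.1715; since p > α = 0.1, fail to reject H₀.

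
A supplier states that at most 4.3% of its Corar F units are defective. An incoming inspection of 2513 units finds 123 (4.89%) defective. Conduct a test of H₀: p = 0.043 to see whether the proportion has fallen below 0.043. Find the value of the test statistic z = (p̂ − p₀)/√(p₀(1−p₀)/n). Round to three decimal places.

p̂ = 123/2513 ≈ 0.04895.
Standard error under H₀: √(0.043×0.957/2513) = 0.00405.
z = (0.04895 − 0.043)/0.00405 = 0.00595/0.00405 = 1.469.

z = 1.469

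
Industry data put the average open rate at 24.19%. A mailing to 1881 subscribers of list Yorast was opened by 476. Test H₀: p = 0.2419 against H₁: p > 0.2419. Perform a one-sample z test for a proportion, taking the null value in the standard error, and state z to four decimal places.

z = 1.1299

p̂ = 476/1881 = 0.253057.
SE = √(p₀(1−p₀)/n) = √(0.18338/1881) = 0.009874.
z = (0.253057 − 0.2419)/0.009874 = 0.011157/0.009874 = 1.1299.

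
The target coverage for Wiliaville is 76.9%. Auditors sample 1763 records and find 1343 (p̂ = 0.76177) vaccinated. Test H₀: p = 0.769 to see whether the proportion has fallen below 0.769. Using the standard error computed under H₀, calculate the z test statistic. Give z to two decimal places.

z = -0.72

p̂ = 1343/1763 ≈ 0.7618.
Standard error under H₀: √(0.769×0.231/1763) = 0.0100.
z = (0.7618 − 0.769)/0.0100 = -0.0072/0.0100 = -0.72.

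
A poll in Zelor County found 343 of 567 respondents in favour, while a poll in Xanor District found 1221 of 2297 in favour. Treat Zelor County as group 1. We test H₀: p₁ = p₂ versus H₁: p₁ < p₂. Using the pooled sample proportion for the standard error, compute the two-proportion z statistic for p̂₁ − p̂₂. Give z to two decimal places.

p̂₁ = 343/567 = 0.60494, p̂₂ = 1221/2297 = 0.53156.
Pooled p̂ = (343+1221)/(567+2297) = 1564/2864 = 0.54609.
SE = √(0.247876 × 0.00219902) = 0.02335.
z = (0.60494 − 0.53156)/0.02335 = 0.07338/0.02335 = 3.14.

z = 3.14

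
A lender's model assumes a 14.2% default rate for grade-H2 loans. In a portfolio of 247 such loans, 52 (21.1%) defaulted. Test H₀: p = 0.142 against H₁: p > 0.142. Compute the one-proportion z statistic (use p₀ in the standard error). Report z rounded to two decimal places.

z = 3.09

p̂ = 52/247 = 0.2105.
Under H₀, SE = √(0.142·0.858/247) = √(0.000493263) = 0.0222.
z = (0.2105 − 0.142)/0.0222 = 0.0685/0.0222 = 3.09.
p-value = P(Z > 3.085) ≈ 0.0010.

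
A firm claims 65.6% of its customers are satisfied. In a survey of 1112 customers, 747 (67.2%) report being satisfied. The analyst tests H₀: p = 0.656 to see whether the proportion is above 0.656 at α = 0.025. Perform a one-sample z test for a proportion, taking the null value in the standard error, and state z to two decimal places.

z = 1.11

p̂ = 747/1112 = 0.6718.
SE = √(p₀(1−p₀)/n) = √(0.22566/1112) = 0.0142.
z = (0.6718 − 0.656)/0.0142 = 0.0158/0.0142 = 1.11.
p-value = P(Z > 1.106) ≈ 0.1343, so at α = 0.025 we fail to reject H₀.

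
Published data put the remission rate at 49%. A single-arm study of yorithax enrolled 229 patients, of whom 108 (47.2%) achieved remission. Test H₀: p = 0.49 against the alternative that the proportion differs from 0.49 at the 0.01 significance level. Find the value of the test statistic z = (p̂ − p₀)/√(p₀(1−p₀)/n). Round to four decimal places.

z = -0.5565

p̂ = 108/229 ≈ 0.471616.
Under H₀, SE = √(0.49·0.51/229) = √(0.00109127) = 0.033034.
z = (0.471616 − 0.49)/0.033034 = -0.018384/0.033034 = -0.5565.
Two-sided p-value ≈ 2·Φ(−0.557) = 0.5779. With α = 0.01, fail to reject H₀.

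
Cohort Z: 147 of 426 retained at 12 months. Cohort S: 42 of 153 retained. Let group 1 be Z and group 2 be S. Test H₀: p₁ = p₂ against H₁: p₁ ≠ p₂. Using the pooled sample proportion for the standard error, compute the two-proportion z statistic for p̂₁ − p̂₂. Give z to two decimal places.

z = 1.60

p̂₁ = 147/426 ≈ 0.3451, p̂₂ = 42/153 ≈ 0.2745.
Pooled p̂ = (147+42)/(426+153) = 189/579 = 0.3264.
SE = √(0.219872 × 0.00888337) = 0.0442.
z = (0.3451 − 0.2745)/0.0442 = 0.0706/0.0442 = 1.60.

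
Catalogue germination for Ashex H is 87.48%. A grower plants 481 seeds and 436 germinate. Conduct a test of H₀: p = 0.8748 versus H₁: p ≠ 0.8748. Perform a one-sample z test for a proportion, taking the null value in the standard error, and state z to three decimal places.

p̂ = 436/481 ≈ 0.90644.
Standard error under H₀: √(0.8748×0.1252/481) = 0.01509.
z = (0.90644 − 0.8748)/0.01509 = 0.03164/0.01509 = 2.097.

z = 2.097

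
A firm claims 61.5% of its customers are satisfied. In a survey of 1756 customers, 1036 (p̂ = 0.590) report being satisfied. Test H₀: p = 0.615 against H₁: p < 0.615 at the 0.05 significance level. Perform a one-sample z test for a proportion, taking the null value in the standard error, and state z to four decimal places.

p̂ = 1036/1756 ≈ 0.589977.
SE = √(p₀(1−p₀)/n) = √(0.23678/1756) = 0.011612.
z = (0.589977 − 0.615)/0.011612 = -0.025023/0.011612 = -2.1549.
p-value = P(Z < -2.155) ≈ 0.0156. With α = 0.05, reject H₀.

z = -2.1549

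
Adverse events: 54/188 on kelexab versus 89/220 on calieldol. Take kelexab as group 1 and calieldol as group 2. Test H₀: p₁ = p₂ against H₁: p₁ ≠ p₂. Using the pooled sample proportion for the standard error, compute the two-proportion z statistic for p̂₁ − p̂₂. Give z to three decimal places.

z = -2.476

p̂₁ = 54/188 = 0.28723, p̂₂ = 89/220 = 0.40455.
Pooled p̂ = (54+89)/(188+220) = 143/408 = 0.35049.
SE = √(p̂(1−p̂)(1/n₁+1/n₂)) = √(0.35049·0.64951·0.0098646) = √(0.00224565) = 0.04739.
z = (0.28723 − 0.40455)/0.04739 = -0.11732/0.04739 = -2.476.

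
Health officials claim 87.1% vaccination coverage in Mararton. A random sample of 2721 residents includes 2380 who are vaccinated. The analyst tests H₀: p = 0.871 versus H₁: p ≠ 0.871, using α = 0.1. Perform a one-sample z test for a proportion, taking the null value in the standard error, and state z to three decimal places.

p̂ = 2380/2721 = 0.87468.
SE = √(p₀(1−p₀)/n) = √(0.11236/2721) = 0.00643.
z = (0.87468 − 0.871)/0.00643 = 0.00368/0.00643 = 0.572.
p-value = 2·P(Z > 0.572) ≈ 0.5670; since p > α = 0.1, fail to reject H₀.

z = 0.572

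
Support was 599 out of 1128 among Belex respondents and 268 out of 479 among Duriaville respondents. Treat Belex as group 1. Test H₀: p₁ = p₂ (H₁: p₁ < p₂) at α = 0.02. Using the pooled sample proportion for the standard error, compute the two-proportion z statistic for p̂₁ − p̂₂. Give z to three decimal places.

p̂₁ = 599/1128 ≈ 0.53103, p̂₂ = 268/479 ≈ 0.55950.
Pooled p̂ = (599+268)/(1128+479) = 867/1607 = 0.53951.
SE = √(0.248439 × 0.00297421) = 0.02718.
z = (0.53103 − 0.55950)/0.02718 = -0.02847/0.02718 = -1.047.
p-value = P(Z < -1.047) ≈ 0.1475, so at α = 0.02 we fail to reject H₀.

z = -1.047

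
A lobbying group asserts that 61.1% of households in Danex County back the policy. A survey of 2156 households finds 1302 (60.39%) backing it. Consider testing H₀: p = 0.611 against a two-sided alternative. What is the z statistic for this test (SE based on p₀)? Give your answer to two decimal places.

z = -0.68

p̂ = 1302/2156 ≈ 0.6039.
SE = √(p₀(1−p₀)/n) = √(0.23768/2156) = 0.0105.
z = (0.6039 − 0.611)/0.0105 = -0.0071/0.0105 = -0.68.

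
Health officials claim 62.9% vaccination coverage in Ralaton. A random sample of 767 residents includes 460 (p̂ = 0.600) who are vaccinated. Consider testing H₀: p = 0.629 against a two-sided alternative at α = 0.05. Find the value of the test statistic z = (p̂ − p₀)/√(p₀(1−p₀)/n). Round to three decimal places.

p̂ = 460/767 ≈ 0.59974.
Under H₀, SE = √(0.629·0.371/767) = √(0.000304249) = 0.01744.
z = (0.59974 − 0.629)/0.01744 = -0.02926/0.01744 = -1.678.
Two-sided p-value ≈ 2·Φ(−1.678) = 0.0934, so at α = 0.05 we fail to reject H₀.

z = -1.678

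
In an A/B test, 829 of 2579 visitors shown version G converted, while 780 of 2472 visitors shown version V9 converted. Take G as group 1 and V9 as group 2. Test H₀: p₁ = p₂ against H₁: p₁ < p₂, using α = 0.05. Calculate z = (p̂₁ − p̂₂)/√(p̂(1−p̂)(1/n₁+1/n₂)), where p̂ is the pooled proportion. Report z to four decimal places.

z = 0.4505

p̂₁ = 829/2579 = 0.321442, p̂₂ = 780/2472 = 0.315534.
Pooled p̂ = (829+780)/(2579+2472) = 1609/5051 = 0.318551.
SE = √(p̂(1−p̂)(1/n₁+1/n₂)) = √(0.318551·0.681449·0.000792278) = √(0.000171985) = 0.013114.
z = (0.321442 − 0.315534)/0.013114 = 0.005908/0.013114 = 0.4505.
p-value = P(Z < 0.451) ≈ 0.6738, so at α = 0.05 we fail to reject H₀.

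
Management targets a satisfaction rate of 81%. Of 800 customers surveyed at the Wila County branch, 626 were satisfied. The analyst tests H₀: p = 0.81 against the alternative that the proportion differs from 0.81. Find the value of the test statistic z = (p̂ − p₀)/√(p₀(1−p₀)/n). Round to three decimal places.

z = -1.983

p̂ = 626/800 ≈ 0.78250.
Under H₀, SE = √(0.81·0.19/800) = √(0.000192375) = 0.01387.
z = (0.78250 − 0.81)/0.01387 = -0.02750/0.01387 = -1.983.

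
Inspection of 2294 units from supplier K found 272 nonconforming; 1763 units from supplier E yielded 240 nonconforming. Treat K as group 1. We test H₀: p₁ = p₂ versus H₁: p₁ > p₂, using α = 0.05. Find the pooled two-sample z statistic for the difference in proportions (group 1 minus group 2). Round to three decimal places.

z = -1.670

p̂₁ = 272/2294 ≈ 0.118570, p̂₂ = 240/1763 ≈ 0.136132.
Pooled p̂ = (272+240)/(2294+1763) = 512/4057 = 0.126202.
SE = √(0.110275 × 0.00100313) = 0.010518.
z = (0.118570 − 0.136132)/0.010518 = -0.017562/0.010518 = -1.670.
p-value = P(Z > -1.670) ≈ 0.9525; since p > α = 0.05, fail to reject H₀.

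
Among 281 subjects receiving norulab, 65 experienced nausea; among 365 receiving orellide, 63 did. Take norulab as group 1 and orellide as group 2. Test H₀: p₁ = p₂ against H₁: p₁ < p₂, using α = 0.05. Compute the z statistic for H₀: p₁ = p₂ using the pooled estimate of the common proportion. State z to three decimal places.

z = 1.856

p̂₁ = 65/281 = 0.23132, p̂₂ = 63/365 = 0.17260.
Pooled p̂ = (65+63)/(281+365) = 128/646 = 0.19814.
SE = √(p̂(1−p̂)(1/n₁+1/n₂)) = √(0.19814·0.80186·0.00629844) = √(0.00100071) = 0.03163.
z = (0.23132 − 0.17260)/0.03163 = 0.05872/0.03163 = 1.856.
p-value = P(Z < 1.856) ≈ 0.9683; since p > α = 0.05, fail to reject H₀.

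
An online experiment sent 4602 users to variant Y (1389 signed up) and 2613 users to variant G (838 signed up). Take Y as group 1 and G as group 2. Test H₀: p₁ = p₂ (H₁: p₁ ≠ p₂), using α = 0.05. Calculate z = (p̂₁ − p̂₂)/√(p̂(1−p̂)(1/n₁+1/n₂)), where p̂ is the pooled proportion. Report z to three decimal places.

z = -1.668

p̂₁ = 1389/4602 ≈ 0.301825, p̂₂ = 838/2613 ≈ 0.320704.
Pooled p̂ = (1389+838)/(4602+2613) = 2227/7215 = 0.308663.
SE = √(0.21339 × 0.000599999) = 0.011315.
z = (0.301825 − 0.320704)/0.011315 = -0.018879/0.011315 = -1.668.
p-value = 2·P(Z > 1.668) ≈ 0.0952, so at α = 0.05 we fail to reject H₀.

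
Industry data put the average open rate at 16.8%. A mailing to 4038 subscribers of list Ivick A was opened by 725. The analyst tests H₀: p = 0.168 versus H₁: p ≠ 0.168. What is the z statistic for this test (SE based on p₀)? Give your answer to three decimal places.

z = 1.962

p̂ = 725/4038 = 0.179544.
Standard error under H₀: √(0.168×0.832/4038) = 0.005883.
z = (0.179544 − 0.168)/0.005883 = 0.011544/0.005883 = 1.962.
p-value = 2·P(Z > 1.962) ≈ 0.0497.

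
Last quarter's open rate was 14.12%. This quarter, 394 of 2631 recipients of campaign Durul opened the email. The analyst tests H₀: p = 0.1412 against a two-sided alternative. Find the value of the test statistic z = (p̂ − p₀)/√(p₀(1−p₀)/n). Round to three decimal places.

p̂ = 394/2631 = 0.149753.
SE = √(p₀(1−p₀)/n) = √(0.12126/2631) = 0.006789.
z = (0.149753 − 0.1412)/0.006789 = 0.008553/0.006789 = 1.260.
Two-sided p-value ≈ 2·Φ(−1.260) = 0.2077.

z = 1.260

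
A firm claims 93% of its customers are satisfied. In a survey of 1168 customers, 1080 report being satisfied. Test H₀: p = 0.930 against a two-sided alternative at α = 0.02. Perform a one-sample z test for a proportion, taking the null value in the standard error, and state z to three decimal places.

p̂ = 1080/1168 = 0.924658.
Standard error under H₀: √(0.93×0.07/1168) = 0.007466.
z = (0.924658 − 0.93)/0.007466 = -0.005342/0.007466 = -0.716.
p-value = 2·P(Z > 0.716) ≈ 0.4742, so at α = 0.02 we fail to reject H₀.

z = -0.716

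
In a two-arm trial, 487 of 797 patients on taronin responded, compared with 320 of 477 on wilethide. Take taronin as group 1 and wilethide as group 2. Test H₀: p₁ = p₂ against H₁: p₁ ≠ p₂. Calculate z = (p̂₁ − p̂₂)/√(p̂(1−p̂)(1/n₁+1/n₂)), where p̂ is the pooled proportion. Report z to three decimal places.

z = -2.144

p̂₁ = 487/797 ≈ 0.611041, p̂₂ = 320/477 ≈ 0.670860.
Pooled p̂ = (487+320)/(797+477) = 807/1274 = 0.633438.
SE = √(p̂(1−p̂)(1/n₁+1/n₂)) = √(0.633438·0.366562·0.00335114) = √(0.000778116) = 0.027895.
z = (0.611041 − 0.670860)/0.027895 = -0.059819/0.027895 = -2.144.
Two-sided p-value ≈ 2·Φ(−2.144) = 0.0320.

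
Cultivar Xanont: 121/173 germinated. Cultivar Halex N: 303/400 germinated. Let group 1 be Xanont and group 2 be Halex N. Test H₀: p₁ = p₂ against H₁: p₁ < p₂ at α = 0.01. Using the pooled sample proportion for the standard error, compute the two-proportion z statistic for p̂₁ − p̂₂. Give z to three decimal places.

z = -1.455

p̂₁ = 121/173 ≈ 0.69942, p̂₂ = 303/400 ≈ 0.75750.
Pooled p̂ = (121+303)/(173+400) = 424/573 = 0.73997.
SE = √(p̂(1−p̂)(1/n₁+1/n₂)) = √(0.73997·0.26003·0.00828035) = √(0.00159328) = 0.03992.
z = (0.69942 − 0.75750)/0.03992 = -0.05808/0.03992 = -1.455.
p-value = P(Z < -1.455) ≈ 0.0728; since p > α = 0.01, fail to reject H₀.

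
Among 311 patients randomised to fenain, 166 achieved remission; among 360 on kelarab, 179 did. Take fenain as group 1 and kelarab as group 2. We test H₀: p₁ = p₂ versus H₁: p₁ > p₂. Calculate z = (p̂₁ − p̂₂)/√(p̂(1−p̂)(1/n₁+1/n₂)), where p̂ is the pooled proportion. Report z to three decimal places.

z = 0.944

p̂₁ = 166/311 ≈ 0.53376, p̂₂ = 179/360 ≈ 0.49722.
Pooled p̂ = (166+179)/(311+360) = 345/671 = 0.51416.
SE = √(0.2498 × 0.00599321) = 0.03869.
z = (0.53376 − 0.49722)/0.03869 = 0.03654/0.03869 = 0.944.
p-value = P(Z > 0.944) ≈ 0.1725.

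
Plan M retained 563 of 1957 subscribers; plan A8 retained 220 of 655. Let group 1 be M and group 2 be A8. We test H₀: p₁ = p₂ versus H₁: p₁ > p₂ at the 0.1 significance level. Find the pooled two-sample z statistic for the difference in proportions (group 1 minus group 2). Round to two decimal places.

p̂₁ = 563/1957 ≈ 0.2877, p̂₂ = 220/655 ≈ 0.3359.
Pooled p̂ = (563+220)/(1957+655) = 783/2612 = 0.2998.
SE = √(p̂(1−p̂)(1/n₁+1/n₂)) = √(0.2998·0.7002·0.0020377) = √(0.00042773) = 0.0207.
z = (0.2877 − 0.3359)/0.0207 = -0.0482/0.0207 = -2.33.
p-value = P(Z > -2.330) ≈ 0.9901. With α = 0.1, fail to reject H₀.

z = -2.33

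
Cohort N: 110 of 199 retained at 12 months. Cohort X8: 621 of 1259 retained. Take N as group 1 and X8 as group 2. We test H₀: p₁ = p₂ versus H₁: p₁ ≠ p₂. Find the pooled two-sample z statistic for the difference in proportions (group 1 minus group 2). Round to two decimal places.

p̂₁ = 110/199 = 0.5528, p̂₂ = 621/1259 = 0.4932.
Pooled p̂ = (110+621)/(199+1259) = 731/1458 = 0.5014.
SE = √(0.249998 × 0.00581941) = 0.0381.
z = (0.5528 − 0.4932)/0.0381 = 0.0596/0.0381 = 1.56.
p-value = 2·P(Z > 1.560) ≈ 0.1187.

z = 1.56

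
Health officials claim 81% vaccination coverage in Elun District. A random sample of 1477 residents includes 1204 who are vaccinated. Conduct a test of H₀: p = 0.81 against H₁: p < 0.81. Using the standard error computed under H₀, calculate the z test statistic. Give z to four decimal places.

p̂ = 1204/1477 ≈ 0.815166.
Under H₀, SE = √(0.81·0.19/1477) = √(0.000104198) = 0.010208.
z = (0.815166 − 0.81)/0.010208 = 0.005166/0.010208 = 0.5061.

z = 0.5061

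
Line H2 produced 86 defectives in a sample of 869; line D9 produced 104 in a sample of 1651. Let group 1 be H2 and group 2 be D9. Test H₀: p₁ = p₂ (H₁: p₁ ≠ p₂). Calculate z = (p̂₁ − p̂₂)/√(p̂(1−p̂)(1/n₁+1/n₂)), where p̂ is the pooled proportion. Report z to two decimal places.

z = 3.25

p̂₁ = 86/869 ≈ 0.09896, p̂₂ = 104/1651 ≈ 0.06299.
Pooled p̂ = (86+104)/(869+1651) = 190/2520 = 0.07540.
SE = √(0.0697121 × 0.00175644) = 0.01107.
z = (0.09896 − 0.06299)/0.01107 = 0.03597/0.01107 = 3.25.
p-value = 2·P(Z > 3.251) ≈ 0.0012.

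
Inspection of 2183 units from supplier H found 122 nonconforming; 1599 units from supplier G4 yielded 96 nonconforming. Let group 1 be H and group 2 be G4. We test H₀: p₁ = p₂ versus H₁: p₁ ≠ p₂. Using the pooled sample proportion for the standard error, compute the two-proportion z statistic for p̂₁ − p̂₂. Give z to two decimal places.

z = -0.54

p̂₁ = 122/2183 ≈ 0.05589, p̂₂ = 96/1599 ≈ 0.06004.
Pooled p̂ = (122+96)/(2183+1599) = 218/3782 = 0.05764.
SE = √(0.0543189 × 0.00108348) = 0.00767.
z = (0.05589 − 0.06004)/0.00767 = -0.00415/0.00767 = -0.54.
Two-sided p-value ≈ 2·Φ(−0.541) = 0.5884.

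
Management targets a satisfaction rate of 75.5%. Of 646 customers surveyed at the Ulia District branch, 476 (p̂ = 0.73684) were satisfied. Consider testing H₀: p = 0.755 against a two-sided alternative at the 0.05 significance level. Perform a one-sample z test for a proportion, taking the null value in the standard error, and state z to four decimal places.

z = -1.0731

p̂ = 476/646 ≈ 0.7368421.
Under H₀, SE = √(0.755·0.245/646) = √(0.000286339) = 0.0169216.
z = (0.7368421 − 0.755)/0.0169216 = -0.0181579/0.0169216 = -1.0731.
p-value = 2·P(Z > 1.073) ≈ 0.2832. With α = 0.05, fail to reject H₀.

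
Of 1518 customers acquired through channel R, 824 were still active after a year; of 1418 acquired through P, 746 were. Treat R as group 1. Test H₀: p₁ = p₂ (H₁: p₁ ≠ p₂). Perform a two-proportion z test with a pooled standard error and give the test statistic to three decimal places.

z = 0.908

p̂₁ = 824/1518 = 0.54282, p̂₂ = 746/1418 = 0.52609.
Pooled p̂ = (824+746)/(1518+1418) = 1570/2936 = 0.53474.
SE = √(0.248793 × 0.00136398) = 0.01842.
z = (0.54282 − 0.52609)/0.01842 = 0.01673/0.01842 = 0.908.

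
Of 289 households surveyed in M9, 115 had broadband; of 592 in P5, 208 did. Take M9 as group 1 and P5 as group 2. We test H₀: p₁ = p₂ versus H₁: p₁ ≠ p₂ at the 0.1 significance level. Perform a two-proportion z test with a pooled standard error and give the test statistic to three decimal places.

p̂₁ = 115/289 ≈ 0.39792, p̂₂ = 208/592 ≈ 0.35135.
Pooled p̂ = (115+208)/(289+592) = 323/881 = 0.36663.
SE = √(0.232212 × 0.0051494) = 0.03458.
z = (0.39792 − 0.35135)/0.03458 = 0.04657/0.03458 = 1.347.
p-value = 2·P(Z > 1.347) ≈ 0.1780, so at α = 0.1 we fail to reject H₀.

z = 1.347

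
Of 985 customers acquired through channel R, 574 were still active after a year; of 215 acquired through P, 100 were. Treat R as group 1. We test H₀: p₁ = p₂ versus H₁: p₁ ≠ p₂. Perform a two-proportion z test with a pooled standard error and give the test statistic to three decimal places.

p̂₁ = 574/985 = 0.58274, p̂₂ = 100/215 = 0.46512.
Pooled p̂ = (574+100)/(985+215) = 674/1200 = 0.56167.
SE = √(0.246197 × 0.00566639) = 0.03735.
z = (0.58274 − 0.46512)/0.03735 = 0.11762/0.03735 = 3.149.

z = 3.149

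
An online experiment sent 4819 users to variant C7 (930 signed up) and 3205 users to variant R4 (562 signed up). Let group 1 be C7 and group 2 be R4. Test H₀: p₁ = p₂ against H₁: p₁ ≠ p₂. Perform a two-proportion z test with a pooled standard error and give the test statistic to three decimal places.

z = 1.989

p̂₁ = 930/4819 = 0.19299, p̂₂ = 562/3205 = 0.17535.
Pooled p̂ = (930+562)/(4819+3205) = 1492/8024 = 0.18594.
SE = √(p̂(1−p̂)(1/n₁+1/n₂)) = √(0.18594·0.81406·0.000519524) = √(7.86392e-05) = 0.00887.
z = (0.19299 − 0.17535)/0.00887 = 0.01764/0.00887 = 1.989.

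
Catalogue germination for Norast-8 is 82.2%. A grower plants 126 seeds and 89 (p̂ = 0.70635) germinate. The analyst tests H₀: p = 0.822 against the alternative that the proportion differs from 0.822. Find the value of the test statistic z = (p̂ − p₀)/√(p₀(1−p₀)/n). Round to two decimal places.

z = -3.39

p̂ = 89/126 ≈ 0.7063.
SE = √(p₀(1−p₀)/n) = √(0.14632/126) = 0.0341.
z = (0.7063 − 0.822)/0.0341 = -0.1157/0.0341 = -3.39.
p-value = 2·P(Z > 3.394) ≈ 0.0007.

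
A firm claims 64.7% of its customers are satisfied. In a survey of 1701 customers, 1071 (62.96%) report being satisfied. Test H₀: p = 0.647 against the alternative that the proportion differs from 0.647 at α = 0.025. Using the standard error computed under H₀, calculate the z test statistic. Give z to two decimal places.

p̂ = 1071/1701 ≈ 0.6296.
SE = √(p₀(1−p₀)/n) = √(0.22839/1701) = 0.0116.
z = (0.6296 − 0.647)/0.0116 = -0.0174/0.0116 = -1.50.
Two-sided p-value ≈ 2·Φ(−1.499) = 0.1339; since p > α = 0.025, fail to reject H₀.

z = -1.50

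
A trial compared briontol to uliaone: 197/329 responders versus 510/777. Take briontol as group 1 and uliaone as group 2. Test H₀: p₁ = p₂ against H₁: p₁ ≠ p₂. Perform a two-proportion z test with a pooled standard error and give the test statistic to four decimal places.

z = -1.8231

p̂₁ = 197/329 ≈ 0.598784, p̂₂ = 510/777 ≈ 0.656371.
Pooled p̂ = (197+510)/(329+777) = 707/1106 = 0.639241.
SE = √(0.230612 × 0.00432651) = 0.031587.
z = (0.598784 − 0.656371)/0.031587 = -0.057587/0.031587 = -1.8231.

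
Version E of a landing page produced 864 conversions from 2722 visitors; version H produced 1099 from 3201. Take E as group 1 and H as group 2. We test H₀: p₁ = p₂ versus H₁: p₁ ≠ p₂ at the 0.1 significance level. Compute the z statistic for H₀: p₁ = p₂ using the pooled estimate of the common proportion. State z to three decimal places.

p̂₁ = 864/2722 = 0.31741, p̂₂ = 1099/3201 = 0.34333.
Pooled p̂ = (864+1099)/(2722+3201) = 1963/5923 = 0.33142.
SE = √(0.221581 × 0.000679779) = 0.01227.
z = (0.31741 − 0.34333)/0.01227 = -0.02592/0.01227 = -2.112.
p-value = 2·P(Z > 2.112) ≈ 0.0347. With α = 0.1, reject H₀.

z = -2.112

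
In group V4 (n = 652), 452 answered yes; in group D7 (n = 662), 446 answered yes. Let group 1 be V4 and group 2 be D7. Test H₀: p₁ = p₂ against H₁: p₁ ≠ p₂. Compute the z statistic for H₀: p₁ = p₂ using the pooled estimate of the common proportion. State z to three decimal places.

p̂₁ = 452/652 ≈ 0.69325, p̂₂ = 446/662 ≈ 0.67372.
Pooled p̂ = (452+446)/(652+662) = 898/1314 = 0.68341.
SE = √(0.216361 × 0.00304432) = 0.02566.
z = (0.69325 − 0.67372)/0.02566 = 0.01953/0.02566 = 0.761.

z = 0.761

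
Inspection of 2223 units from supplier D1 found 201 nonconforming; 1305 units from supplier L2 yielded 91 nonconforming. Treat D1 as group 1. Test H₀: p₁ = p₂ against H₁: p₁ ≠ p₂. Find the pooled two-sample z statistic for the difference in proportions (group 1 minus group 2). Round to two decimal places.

p̂₁ = 201/2223 ≈ 0.09042, p̂₂ = 91/1305 ≈ 0.06973.
Pooled p̂ = (201+91)/(2223+1305) = 292/3528 = 0.08277.
SE = √(0.0759162 × 0.00121613) = 0.00961.
z = (0.09042 − 0.06973)/0.00961 = 0.02069/0.00961 = 2.15.
Two-sided p-value ≈ 2·Φ(−2.153) = 0.0313.

z = 2.15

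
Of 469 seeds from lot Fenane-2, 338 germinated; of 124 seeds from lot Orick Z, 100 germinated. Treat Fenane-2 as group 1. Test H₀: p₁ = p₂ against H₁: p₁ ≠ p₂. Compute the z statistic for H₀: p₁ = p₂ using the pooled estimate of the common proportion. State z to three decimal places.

p̂₁ = 338/469 = 0.72068, p̂₂ = 100/124 = 0.80645.
Pooled p̂ = (338+100)/(469+124) = 438/593 = 0.73862.
SE = √(0.193062 × 0.0101967) = 0.04437.
z = (0.72068 − 0.80645)/0.04437 = -0.08577/0.04437 = -1.933.

z = -1.933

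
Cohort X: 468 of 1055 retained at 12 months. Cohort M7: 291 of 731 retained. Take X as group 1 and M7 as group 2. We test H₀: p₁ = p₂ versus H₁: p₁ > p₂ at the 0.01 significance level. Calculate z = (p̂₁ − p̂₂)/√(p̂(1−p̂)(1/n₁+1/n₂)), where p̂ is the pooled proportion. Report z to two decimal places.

p̂₁ = 468/1055 = 0.4436, p̂₂ = 291/731 = 0.3981.
Pooled p̂ = (468+291)/(1055+731) = 759/1786 = 0.4250.
SE = √(p̂(1−p̂)(1/n₁+1/n₂)) = √(0.4250·0.5750·0.00231586) = √(0.000565928) = 0.0238.
z = (0.4436 − 0.3981)/0.0238 = 0.0455/0.0238 = 1.91.
p-value = P(Z > 1.913) ≈ 0.0279; since p > α = 0.01, fail to reject H₀.

z = 1.91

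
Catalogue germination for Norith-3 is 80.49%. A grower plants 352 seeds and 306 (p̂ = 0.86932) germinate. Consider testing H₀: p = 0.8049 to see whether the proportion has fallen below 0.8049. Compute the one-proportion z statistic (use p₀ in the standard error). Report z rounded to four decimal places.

p̂ = 306/352 = 0.8693182.
SE = √(p₀(1−p₀)/n) = √(0.15704/352) = 0.0211217.
z = (0.8693182 − 0.8049)/0.0211217 = 0.0644182/0.0211217 = 3.0499.
p-value = P(Z < 3.050) ≈ 0.9989.

z = 3.0499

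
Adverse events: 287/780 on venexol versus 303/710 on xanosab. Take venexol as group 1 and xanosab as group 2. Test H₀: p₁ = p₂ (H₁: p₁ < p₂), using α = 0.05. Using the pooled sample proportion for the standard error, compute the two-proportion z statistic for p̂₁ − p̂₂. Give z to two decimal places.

z = -2.32

p̂₁ = 287/780 = 0.3679, p̂₂ = 303/710 = 0.4268.
Pooled p̂ = (287+303)/(780+710) = 590/1490 = 0.3960.
SE = √(0.239178 × 0.0026905) = 0.0254.
z = (0.3679 − 0.4268)/0.0254 = -0.0589/0.0254 = -2.32.
p-value = P(Z < -2.318) ≈ 0.0102, so at α = 0.05 we reject H₀.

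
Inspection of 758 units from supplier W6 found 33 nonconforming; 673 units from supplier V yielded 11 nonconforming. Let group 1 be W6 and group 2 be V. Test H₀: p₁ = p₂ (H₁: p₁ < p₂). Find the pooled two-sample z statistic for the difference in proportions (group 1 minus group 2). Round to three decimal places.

z = 2.974

p̂₁ = 33/758 = 0.043536, p̂₂ = 11/673 = 0.016345.
Pooled p̂ = (33+11)/(758+673) = 44/1431 = 0.030748.
SE = √(p̂(1−p̂)(1/n₁+1/n₂)) = √(0.030748·0.969252·0.00280515) = √(8.35998e-05) = 0.009143.
z = (0.043536 − 0.016345)/0.009143 = 0.027191/0.009143 = 2.974.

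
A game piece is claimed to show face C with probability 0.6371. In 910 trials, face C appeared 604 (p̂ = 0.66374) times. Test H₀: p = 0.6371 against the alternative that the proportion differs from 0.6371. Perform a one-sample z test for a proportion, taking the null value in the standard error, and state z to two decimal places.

z = 1.67

p̂ = 604/910 = 0.6637.
SE = √(p₀(1−p₀)/n) = √(0.2312/910) = 0.0159.
z = (0.6637 − 0.6371)/0.0159 = 0.0266/0.0159 = 1.67.
p-value = 2·P(Z > 1.671) ≈ 0.0947.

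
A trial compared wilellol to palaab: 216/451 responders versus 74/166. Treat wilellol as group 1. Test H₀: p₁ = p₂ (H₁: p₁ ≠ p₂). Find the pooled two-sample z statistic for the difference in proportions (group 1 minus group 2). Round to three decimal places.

p̂₁ = 216/451 ≈ 0.47894, p̂₂ = 74/166 ≈ 0.44578.
Pooled p̂ = (216+74)/(451+166) = 290/617 = 0.47002.
SE = √(0.249101 × 0.00824139) = 0.04531.
z = (0.47894 − 0.44578)/0.04531 = 0.03316/0.04531 = 0.732.
Two-sided p-value ≈ 2·Φ(−0.732) = 0.4644.

z = 0.732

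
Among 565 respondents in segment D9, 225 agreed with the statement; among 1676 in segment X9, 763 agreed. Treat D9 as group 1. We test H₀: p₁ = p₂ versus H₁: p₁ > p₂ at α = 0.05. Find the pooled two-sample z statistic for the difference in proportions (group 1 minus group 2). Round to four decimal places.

p̂₁ = 225/565 = 0.398230, p̂₂ = 763/1676 = 0.455251.
Pooled p̂ = (225+763)/(565+1676) = 988/2241 = 0.440875.
SE = √(0.246504 × 0.00236657) = 0.024153.
z = (0.398230 − 0.455251)/0.024153 = -0.057021/0.024153 = -2.3608.
p-value = P(Z > -2.361) ≈ 0.9909, so at α = 0.05 we fail to reject H₀.

z = -2.3608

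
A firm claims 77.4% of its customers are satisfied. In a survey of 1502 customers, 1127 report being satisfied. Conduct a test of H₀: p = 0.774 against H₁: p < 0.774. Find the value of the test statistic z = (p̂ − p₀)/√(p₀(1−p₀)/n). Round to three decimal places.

p̂ = 1127/1502 ≈ 0.750333.
SE = √(p₀(1−p₀)/n) = √(0.17492/1502) = 0.010792.
z = (0.750333 − 0.774)/0.010792 = -0.023667/0.010792 = -2.193.

z = -2.193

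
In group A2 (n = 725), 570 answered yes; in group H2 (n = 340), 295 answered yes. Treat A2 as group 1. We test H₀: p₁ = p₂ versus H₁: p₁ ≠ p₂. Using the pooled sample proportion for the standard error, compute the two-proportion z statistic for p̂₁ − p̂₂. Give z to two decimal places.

z = -3.17

p̂₁ = 570/725 = 0.7862, p̂₂ = 295/340 = 0.8676.
Pooled p̂ = (570+295)/(725+340) = 865/1065 = 0.8122.
SE = √(0.152527 × 0.00432049) = 0.0257.
z = (0.7862 − 0.8676)/0.0257 = -0.0814/0.0257 = -3.17.
p-value = 2·P(Z > 3.172) ≈ 0.0015.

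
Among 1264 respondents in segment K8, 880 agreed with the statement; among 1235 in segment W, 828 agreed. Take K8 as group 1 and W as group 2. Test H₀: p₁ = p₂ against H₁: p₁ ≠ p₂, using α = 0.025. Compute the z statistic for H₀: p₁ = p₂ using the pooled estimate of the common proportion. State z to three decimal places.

z = 1.384

p̂₁ = 880/1264 = 0.69620, p̂₂ = 828/1235 = 0.67045.
Pooled p̂ = (880+828)/(1264+1235) = 1708/2499 = 0.68347.
SE = √(p̂(1−p̂)(1/n₁+1/n₂)) = √(0.68347·0.31653·0.00160086) = √(0.000346325) = 0.01861.
z = (0.69620 − 0.67045)/0.01861 = 0.02575/0.01861 = 1.384.
p-value = 2·P(Z > 1.384) ≈ 0.1663, so at α = 0.025 we fail to reject H₀.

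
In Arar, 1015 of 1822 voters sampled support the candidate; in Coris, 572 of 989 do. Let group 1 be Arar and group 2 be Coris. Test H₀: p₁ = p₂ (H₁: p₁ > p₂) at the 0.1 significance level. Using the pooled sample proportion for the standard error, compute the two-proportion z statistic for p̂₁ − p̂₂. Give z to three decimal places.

p̂₁ = 1015/1822 ≈ 0.55708, p̂₂ = 572/989 ≈ 0.57836.
Pooled p̂ = (1015+572)/(1822+989) = 1587/2811 = 0.56457.
SE = √(0.245831 × 0.00155997) = 0.01958.
z = (0.55708 − 0.57836)/0.01958 = -0.02128/0.01958 = -1.087.
p-value = P(Z > -1.087) ≈ 0.8614; since p > α = 0.1, fail to reject H₀.

z = -1.087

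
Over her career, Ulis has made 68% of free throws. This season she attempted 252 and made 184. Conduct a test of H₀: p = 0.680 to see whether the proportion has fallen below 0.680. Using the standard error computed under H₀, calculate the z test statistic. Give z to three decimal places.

p̂ = 184/252 ≈ 0.73016.
Under H₀, SE = √(0.68·0.32/252) = √(0.000863492) = 0.02939.
z = (0.73016 − 0.68)/0.02939 = 0.05016/0.02939 = 1.707.

z = 1.707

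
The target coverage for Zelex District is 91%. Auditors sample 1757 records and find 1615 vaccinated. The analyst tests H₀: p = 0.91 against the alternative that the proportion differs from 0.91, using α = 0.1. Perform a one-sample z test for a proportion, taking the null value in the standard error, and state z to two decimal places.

p̂ = 1615/1757 = 0.91918.
SE = √(p₀(1−p₀)/n) = √(0.0819/1757) = 0.00683.
z = (0.91918 − 0.91)/0.00683 = 0.00918/0.00683 = 1.34.
Two-sided p-value ≈ 2·Φ(−1.345) = 0.1787, so at α = 0.1 we fail to reject H₀.

z = 1.34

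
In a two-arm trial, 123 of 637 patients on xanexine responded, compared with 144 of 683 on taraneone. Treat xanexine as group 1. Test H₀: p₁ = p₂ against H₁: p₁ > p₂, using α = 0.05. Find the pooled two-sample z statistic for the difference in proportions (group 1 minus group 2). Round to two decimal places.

z = -0.80

p̂₁ = 123/637 = 0.1931, p̂₂ = 144/683 = 0.2108.
Pooled p̂ = (123+144)/(637+683) = 267/1320 = 0.2023.
SE = √(0.161358 × 0.00303399) = 0.0221.
z = (0.1931 − 0.2108)/0.0221 = -0.0177/0.0221 = -0.80.
p-value = P(Z > -0.802) ≈ 0.7887. With α = 0.05, fail to reject H₀.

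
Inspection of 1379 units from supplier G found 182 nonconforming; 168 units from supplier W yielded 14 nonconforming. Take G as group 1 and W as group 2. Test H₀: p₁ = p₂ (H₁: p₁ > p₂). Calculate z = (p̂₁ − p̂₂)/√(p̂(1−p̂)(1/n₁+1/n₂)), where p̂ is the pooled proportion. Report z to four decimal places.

p̂₁ = 182/1379 = 0.131980, p̂₂ = 14/168 = 0.083333.
Pooled p̂ = (182+14)/(1379+168) = 196/1547 = 0.126697.
SE = √(p̂(1−p̂)(1/n₁+1/n₂)) = √(0.126697·0.873303·0.00667754) = √(0.000738835) = 0.027182.
z = (0.131980 − 0.083333)/0.027182 = 0.048647/0.027182 = 1.7897.
p-value = P(Z > 1.790) ≈ 0.0368.

z = 1.7897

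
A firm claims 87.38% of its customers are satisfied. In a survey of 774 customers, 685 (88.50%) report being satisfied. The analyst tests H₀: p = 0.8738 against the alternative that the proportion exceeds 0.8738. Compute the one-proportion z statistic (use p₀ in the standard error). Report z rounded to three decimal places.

z = 0.939

p̂ = 685/774 ≈ 0.88501.
Under H₀, SE = √(0.8738·0.1262/774) = √(0.000142472) = 0.01194.
z = (0.88501 − 0.8738)/0.01194 = 0.01121/0.01194 = 0.939.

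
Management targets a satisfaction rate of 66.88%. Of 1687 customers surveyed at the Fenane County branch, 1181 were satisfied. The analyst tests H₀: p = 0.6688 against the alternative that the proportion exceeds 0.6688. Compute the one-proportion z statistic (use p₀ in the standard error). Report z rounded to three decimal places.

z = 2.728

p̂ = 1181/1687 ≈ 0.70006.
SE = √(p₀(1−p₀)/n) = √(0.22151/1687) = 0.01146.
z = (0.70006 − 0.6688)/0.01146 = 0.03126/0.01146 = 2.728.
p-value = P(Z > 2.728) ≈ 0.0032.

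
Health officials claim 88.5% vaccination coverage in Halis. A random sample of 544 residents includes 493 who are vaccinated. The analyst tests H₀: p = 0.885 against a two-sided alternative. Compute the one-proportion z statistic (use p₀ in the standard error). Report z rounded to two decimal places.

p̂ = 493/544 ≈ 0.9062.
Standard error under H₀: √(0.885×0.115/544) = 0.0137.
z = (0.9062 − 0.885)/0.0137 = 0.0212/0.0137 = 1.55.
Two-sided p-value ≈ 2·Φ(−1.554) = 0.1203.

z = 1.55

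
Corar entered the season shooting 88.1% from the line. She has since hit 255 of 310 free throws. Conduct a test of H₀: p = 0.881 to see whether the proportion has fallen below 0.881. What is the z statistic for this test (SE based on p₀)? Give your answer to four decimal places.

p̂ = 255/310 ≈ 0.822581.
Standard error under H₀: √(0.881×0.119/310) = 0.018390.
z = (0.822581 − 0.881)/0.018390 = -0.058419/0.018390 = -3.1767.
p-value = P(Z < -3.177) ≈ 0.0007.

z = -3.1767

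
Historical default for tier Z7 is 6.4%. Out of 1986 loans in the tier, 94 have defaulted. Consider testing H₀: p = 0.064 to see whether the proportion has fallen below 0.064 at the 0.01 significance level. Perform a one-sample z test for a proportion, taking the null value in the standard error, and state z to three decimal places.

p̂ = 94/1986 = 0.047331.
Under H₀, SE = √(0.064·0.936/1986) = √(3.01631e-05) = 0.005492.
z = (0.047331 − 0.064)/0.005492 = -0.016669/0.005492 = -3.035.
p-value = P(Z < -3.035) ≈ 0.0012, so at α = 0.01 we reject H₀.

z = -3.035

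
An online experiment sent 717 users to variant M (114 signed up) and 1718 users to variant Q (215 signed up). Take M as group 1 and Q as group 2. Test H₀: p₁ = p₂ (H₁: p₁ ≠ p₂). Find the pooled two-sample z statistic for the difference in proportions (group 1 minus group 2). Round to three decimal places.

z = 2.227

p̂₁ = 114/717 = 0.15900, p̂₂ = 215/1718 = 0.12515.
Pooled p̂ = (114+215)/(717+1718) = 329/2435 = 0.13511.
SE = √(p̂(1−p̂)(1/n₁+1/n₂)) = √(0.13511·0.86489·0.00197677) = √(0.000231001) = 0.01520.
z = (0.15900 − 0.12515)/0.01520 = 0.03385/0.01520 = 2.227.
Two-sided p-value ≈ 2·Φ(−2.227) = 0.0259.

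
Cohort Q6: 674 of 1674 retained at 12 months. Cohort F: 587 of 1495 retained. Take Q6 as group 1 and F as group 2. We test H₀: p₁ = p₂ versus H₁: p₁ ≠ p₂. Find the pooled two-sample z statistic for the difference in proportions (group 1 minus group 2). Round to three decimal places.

z = 0.573

p̂₁ = 674/1674 ≈ 0.40263, p̂₂ = 587/1495 ≈ 0.39264.
Pooled p̂ = (674+587)/(1674+1495) = 1261/3169 = 0.39792.
SE = √(p̂(1−p̂)(1/n₁+1/n₂)) = √(0.39792·0.60208·0.00126627) = √(0.000303371) = 0.01742.
z = (0.40263 − 0.39264)/0.01742 = 0.00999/0.01742 = 0.573.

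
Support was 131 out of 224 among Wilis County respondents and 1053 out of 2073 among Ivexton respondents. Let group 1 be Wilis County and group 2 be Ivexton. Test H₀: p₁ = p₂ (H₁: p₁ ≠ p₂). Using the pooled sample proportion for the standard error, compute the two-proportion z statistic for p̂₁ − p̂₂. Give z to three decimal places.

z = 2.187

p̂₁ = 131/224 ≈ 0.58482, p̂₂ = 1053/2073 ≈ 0.50796.
Pooled p̂ = (131+1053)/(224+2073) = 1184/2297 = 0.51545.
SE = √(0.249761 × 0.00494668) = 0.03515.
z = (0.58482 − 0.50796)/0.03515 = 0.07686/0.03515 = 2.187.
Two-sided p-value ≈ 2·Φ(−2.187) = 0.0288.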